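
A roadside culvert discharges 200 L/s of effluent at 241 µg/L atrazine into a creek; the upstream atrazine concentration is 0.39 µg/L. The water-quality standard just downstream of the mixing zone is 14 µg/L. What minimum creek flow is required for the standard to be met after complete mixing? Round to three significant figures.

Set C_mix = 14: (Q·0.3900 + 200.0·241.0) / (Q + 200.0) = 14
→ Q = 200.0·(241.0 − 14)/(14 − 0.3900) = 3336 L/s.

3340 L/s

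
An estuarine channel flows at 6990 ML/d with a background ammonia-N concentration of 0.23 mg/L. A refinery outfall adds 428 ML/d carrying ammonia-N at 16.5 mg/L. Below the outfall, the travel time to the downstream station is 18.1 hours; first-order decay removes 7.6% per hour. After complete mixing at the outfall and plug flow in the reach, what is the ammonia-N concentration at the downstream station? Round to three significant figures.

0.279 mg/L

Flow-weighted average: C = (6990·0.2300 + 428.0·16.50) / 7418 = 8670/7418 = 1.169 mg/L.
7.6%/h lost → k = −ln(1 − 0.076) = 0.07904 h⁻¹.
First-order decay: C = 1.169·exp(−k·t) = 1.169·0.2391 = 0.2795 mg/L.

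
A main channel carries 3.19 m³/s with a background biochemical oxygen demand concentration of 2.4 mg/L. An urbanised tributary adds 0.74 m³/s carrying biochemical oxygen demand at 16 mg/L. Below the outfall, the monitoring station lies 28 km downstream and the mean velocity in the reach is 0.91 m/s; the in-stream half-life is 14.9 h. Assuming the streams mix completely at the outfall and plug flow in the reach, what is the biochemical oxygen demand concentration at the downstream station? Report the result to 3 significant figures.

Conservation of mass: C = (3.190·2.400 + 0.7400·16.00) / 3.930 = 19.50/3.930 = 4.961 mg/L.
Travel time t = 28·1000 / 0.91 = 30770 s = 8.547 h.
Half-life 14.9 h → k = ln 2 / 14.9 = 0.04652 h⁻¹ = 1.116 d⁻¹.
Applying C = C₀e^(−kt): 4.961 × 0.6719 = 3.333 mg/L.

3.33 mg/L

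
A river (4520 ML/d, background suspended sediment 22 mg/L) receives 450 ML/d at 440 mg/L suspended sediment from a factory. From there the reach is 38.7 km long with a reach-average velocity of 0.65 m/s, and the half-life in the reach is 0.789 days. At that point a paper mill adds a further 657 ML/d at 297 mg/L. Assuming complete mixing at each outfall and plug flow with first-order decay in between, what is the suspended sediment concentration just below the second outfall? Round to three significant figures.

Mixed concentration C = ΣQC/ΣQ = (4520·22.00 + 450.0·440.0) / 4970 = 297400/4970 = 59.85 mg/L; combined flow 4970 ML/d.
Travel time t = 38.7·1000 / 0.65 = 59540 s = 16.54 h.
Half-life 0.789 d → k = ln 2 / 0.789 = 0.8785 d⁻¹.
Applying C = C₀e^(−kt): 59.85 × 0.5459 = 32.67 mg/L.
Second outfall: C = (4970·32.67 + 657.0·297.0)/5627 = 63.53 mg/L.

63.5 mg/L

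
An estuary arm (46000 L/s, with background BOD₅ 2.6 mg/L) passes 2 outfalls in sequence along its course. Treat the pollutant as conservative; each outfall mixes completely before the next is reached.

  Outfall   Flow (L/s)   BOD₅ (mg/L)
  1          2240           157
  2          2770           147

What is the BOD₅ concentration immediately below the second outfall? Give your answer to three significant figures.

Outfall 1: combined Q = 48240 L/s; C = (46000·2.600 + 2240·157.0)/48240 = 9.769 mg/L.
Outfall 2: combined Q = 51010 L/s; C = (48240·9.769 + 2770·147.0)/51010 = 17.22 mg/L.

17.2 mg/L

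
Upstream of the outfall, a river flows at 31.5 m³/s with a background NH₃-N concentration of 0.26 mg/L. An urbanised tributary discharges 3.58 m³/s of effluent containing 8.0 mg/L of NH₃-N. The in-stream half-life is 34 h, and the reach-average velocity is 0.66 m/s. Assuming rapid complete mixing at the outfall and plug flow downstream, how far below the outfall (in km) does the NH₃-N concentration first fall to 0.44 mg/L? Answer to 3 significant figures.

101 km

Mass balance: C = (31.50·0.2600 + 3.580·8.000) / 35.08 = 36.83/35.08 = 1.050 mg/L.
Half-life 34 h → k = ln 2 / 34 = 0.02039 h⁻¹ = 0.4893 d⁻¹.
Set 1.050·exp(−k·t) = 0.44 → t = ln(1.050/0.44)/k = 153600 s = 42.66 h.
Distance = v·t = 0.66·153600 = 101400 m = 101.4 km.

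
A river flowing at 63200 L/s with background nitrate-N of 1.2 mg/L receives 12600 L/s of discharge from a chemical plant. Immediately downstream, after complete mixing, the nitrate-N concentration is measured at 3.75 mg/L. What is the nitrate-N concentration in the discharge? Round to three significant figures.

Mass balance: 63200·1.200 + 12600·Cₑ = 75800·3.750
→ Cₑ = (75800·3.750 − 63200·1.200) / 12600 = 16.54 mg/L.

16.5 mg/L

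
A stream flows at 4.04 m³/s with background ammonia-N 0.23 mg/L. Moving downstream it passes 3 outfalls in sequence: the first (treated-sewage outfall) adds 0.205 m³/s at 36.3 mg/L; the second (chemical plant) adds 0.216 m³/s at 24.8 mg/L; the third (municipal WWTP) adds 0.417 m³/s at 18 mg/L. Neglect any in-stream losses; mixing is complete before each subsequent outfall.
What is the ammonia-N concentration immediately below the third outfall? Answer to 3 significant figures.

4.35 mg/L

Outfall 1: combined Q = 4.245 m³/s; C = (4.040·0.2300 + 0.2050·36.30)/4.245 = 1.972 mg/L.
Outfall 2: combined Q = 4.461 m³/s; C = (4.245·1.972 + 0.2160·24.80)/4.461 = 3.077 mg/L.
Outfall 3: combined Q = 4.878 m³/s; C = (4.461·3.077 + 0.4170·18.00)/4.878 = 4.353 mg/L.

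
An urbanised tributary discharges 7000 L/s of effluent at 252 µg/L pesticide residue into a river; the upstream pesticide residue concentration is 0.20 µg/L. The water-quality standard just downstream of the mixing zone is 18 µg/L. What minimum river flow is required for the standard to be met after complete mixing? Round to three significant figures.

92000 L/s

Set C_mix = 18: (Q·0.2000 + 7000·252.0) / (Q + 7000) = 18
→ Q = 7000·(252.0 − 18)/(18 − 0.2000) = 92020 L/s.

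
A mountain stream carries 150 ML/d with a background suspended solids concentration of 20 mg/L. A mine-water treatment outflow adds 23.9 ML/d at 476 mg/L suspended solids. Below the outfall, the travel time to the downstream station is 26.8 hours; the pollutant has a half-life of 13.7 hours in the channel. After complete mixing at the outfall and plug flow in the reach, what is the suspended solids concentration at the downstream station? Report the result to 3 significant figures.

Mass balance: C = (150.0·20.00 + 23.90·476.0) / 173.9 = 14380/173.9 = 82.67 mg/L.
Half-life 13.7 h → k = ln 2 / 13.7 = 0.05059 h⁻¹ = 1.214 d⁻¹.
Decay over the reach: 82.67·exp(−kt) = 82.67·0.2577 = 21.30 mg/L.

21.3 mg/L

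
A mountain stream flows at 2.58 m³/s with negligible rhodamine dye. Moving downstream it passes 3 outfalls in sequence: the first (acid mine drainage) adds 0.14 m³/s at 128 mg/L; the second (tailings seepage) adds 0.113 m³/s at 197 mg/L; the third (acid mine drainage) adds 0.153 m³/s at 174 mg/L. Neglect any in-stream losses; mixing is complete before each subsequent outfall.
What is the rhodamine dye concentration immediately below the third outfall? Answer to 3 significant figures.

Below outfall 1: Q → 2.720 m³/s, C = (2.580·0 + 0.1400·128.0)/2.720 = 6.588 mg/L.
Below outfall 2: Q → 2.833 m³/s, C = (2.720·6.588 + 0.1130·197.0)/2.833 = 14.18 mg/L.
Below outfall 3: Q → 2.986 m³/s, C = (2.833·14.18 + 0.1530·174.0)/2.986 = 22.37 mg/L.

22.4 mg/L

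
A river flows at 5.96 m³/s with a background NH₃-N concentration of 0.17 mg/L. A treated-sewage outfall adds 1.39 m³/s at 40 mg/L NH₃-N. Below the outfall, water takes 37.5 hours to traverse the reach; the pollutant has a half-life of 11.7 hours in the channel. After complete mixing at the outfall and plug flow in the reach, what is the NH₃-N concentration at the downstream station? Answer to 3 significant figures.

Mixed concentration C = ΣQC/ΣQ = (5.960·0.1700 + 1.390·40.00) / 7.350 = 56.61/7.350 = 7.702 mg/L.
Half-life 11.7 h → k = ln 2 / 11.7 = 0.05924 h⁻¹ = 1.422 d⁻¹.
First-order decay: C = 7.702·exp(−k·t) = 7.702·0.1084 = 0.8352 mg/L.

0.835 mg/L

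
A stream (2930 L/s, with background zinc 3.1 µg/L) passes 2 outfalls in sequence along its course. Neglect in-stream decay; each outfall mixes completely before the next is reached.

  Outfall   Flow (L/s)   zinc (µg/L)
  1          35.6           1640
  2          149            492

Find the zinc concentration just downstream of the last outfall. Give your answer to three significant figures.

45.2 µg/L

After outfall 1: Q = 2930 + 35.60 = 2966 L/s; C = (2930·3.100 + 35.60·1640)/2966 = 22.75 µg/L.
After outfall 2: Q = 2966 + 149.0 = 3115 L/s; C = (2966·22.75 + 149.0·492.0)/3115 = 45.20 µg/L.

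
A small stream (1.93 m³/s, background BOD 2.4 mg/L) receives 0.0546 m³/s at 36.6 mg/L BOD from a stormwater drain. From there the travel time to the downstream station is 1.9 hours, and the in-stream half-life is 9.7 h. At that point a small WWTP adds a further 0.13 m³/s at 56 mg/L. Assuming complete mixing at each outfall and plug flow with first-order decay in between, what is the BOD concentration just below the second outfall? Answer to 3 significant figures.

After mixing, C = (1.930·2.400 + 0.05460·36.60) / 1.985 = 6.630/1.985 = 3.341 mg/L; combined flow 1.985 m³/s.
Half-life 9.7 h → k = ln 2 / 9.7 = 0.07146 h⁻¹ = 1.715 d⁻¹.
First-order decay: C = 3.341·exp(−k·t) = 3.341·0.8730 = 2.917 mg/L.
At the second outfall, C = (1.985·2.917 + 0.1300·56.00) / (1.985 + 0.1300) = 6.180 mg/L.

6.18 mg/L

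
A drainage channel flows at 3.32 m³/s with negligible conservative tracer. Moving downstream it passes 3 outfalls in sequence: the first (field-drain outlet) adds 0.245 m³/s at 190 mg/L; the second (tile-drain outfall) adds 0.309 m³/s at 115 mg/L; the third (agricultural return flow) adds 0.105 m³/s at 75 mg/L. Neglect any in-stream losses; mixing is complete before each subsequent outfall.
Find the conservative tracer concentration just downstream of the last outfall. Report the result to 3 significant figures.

Below outfall 1: Q → 3.565 m³/s, C = (3.320·0 + 0.2450·190.0)/3.565 = 13.06 mg/L.
Below outfall 2: Q → 3.874 m³/s, C = (3.565·13.06 + 0.3090·115.0)/3.874 = 21.19 mg/L.
Below outfall 3: Q → 3.979 m³/s, C = (3.874·21.19 + 0.1050·75.00)/3.979 = 22.61 mg/L.

22.6 mg/L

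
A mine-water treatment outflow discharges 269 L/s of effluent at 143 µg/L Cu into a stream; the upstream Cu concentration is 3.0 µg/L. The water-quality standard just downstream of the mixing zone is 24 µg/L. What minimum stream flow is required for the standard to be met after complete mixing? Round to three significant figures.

1520 L/s

Set C_mix = 24: (Q·3.000 + 269.0·143.0) / (Q + 269.0) = 24
→ Q = 269.0·(143.0 − 24)/(24 − 3.000) = 1524 L/s.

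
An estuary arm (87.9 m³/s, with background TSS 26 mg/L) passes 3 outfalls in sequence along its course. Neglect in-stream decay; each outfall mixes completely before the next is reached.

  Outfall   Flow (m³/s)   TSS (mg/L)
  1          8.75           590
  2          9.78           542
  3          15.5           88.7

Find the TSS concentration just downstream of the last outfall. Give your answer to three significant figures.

116 mg/L

Below outfall 1: Q → 96.65 m³/s, C = (87.90·26.00 + 8.750·590.0)/96.65 = 77.06 mg/L.
Below outfall 2: Q → 106.4 m³/s, C = (96.65·77.06 + 9.780·542.0)/106.4 = 119.8 mg/L.
Below outfall 3: Q → 121.9 m³/s, C = (106.4·119.8 + 15.50·88.70)/121.9 = 115.8 mg/L.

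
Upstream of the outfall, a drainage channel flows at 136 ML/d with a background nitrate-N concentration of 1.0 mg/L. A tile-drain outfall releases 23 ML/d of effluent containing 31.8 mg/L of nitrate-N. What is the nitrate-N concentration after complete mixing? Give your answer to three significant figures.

5.46 mg/L

Conservation of mass: C = (136.0·1.000 + 23.00·31.80) / 159.0 = 867.4/159.0 = 5.455 mg/L.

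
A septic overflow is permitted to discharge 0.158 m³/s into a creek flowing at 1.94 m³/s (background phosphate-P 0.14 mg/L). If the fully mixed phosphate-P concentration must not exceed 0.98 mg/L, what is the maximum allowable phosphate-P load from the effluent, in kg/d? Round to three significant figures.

154 kg/d

Mass balance at the limit: 1.940·0.1400 + 0.1580·Cₑ = 2.098·0.98 → Cₑ = 11.29 mg/L.
Load = 0.1580 m³/s × 11.29 g/m³ × 86 400 s/d = 154.2 kg/d.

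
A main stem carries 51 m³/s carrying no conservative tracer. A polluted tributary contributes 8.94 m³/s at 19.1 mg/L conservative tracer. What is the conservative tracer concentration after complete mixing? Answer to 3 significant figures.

Conservation of mass: C = (51.00·0 + 8.940·19.10) / 59.94 = 170.8/59.94 = 2.849 mg/L.

2.85 mg/L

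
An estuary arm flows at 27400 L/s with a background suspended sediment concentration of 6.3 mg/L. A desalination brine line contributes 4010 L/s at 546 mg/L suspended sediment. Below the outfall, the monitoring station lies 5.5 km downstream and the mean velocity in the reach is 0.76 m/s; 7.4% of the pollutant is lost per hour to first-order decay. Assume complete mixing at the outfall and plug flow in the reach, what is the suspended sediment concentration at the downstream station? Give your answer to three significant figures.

Conservation of mass: C = (27400·6.300 + 4010·546.0) / 31410 = 2362000/31410 = 75.20 mg/L.
Travel time t = 5.5·1000 / 0.76 = 7237 s = 2.010 h.
7.4%/h lost → k = −ln(1 − 0.074) = 0.07688 h⁻¹.
Decay over the reach: 75.20·exp(−kt) = 75.20·0.8568 = 64.43 mg/L.

64.4 mg/L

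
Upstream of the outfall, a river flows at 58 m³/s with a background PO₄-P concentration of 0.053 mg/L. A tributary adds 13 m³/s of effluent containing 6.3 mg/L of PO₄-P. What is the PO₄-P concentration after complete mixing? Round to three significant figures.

1.20 mg/L

Mass balance: C = (58.00·0.05300 + 13.00·6.300) / 71.00 = 84.97/71.00 = 1.197 mg/L.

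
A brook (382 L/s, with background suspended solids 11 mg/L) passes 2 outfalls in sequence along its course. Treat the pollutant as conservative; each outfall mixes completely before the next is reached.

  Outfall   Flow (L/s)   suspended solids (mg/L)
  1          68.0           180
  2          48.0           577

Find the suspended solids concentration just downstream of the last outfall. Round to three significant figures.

88.6 mg/L

After outfall 1: Q = 382.0 + 68.00 = 450.0 L/s; C = (382.0·11.00 + 68.00·180.0)/450.0 = 36.54 mg/L.
After outfall 2: Q = 450.0 + 48.00 = 498.0 L/s; C = (450.0·36.54 + 48.00·577.0)/498.0 = 88.63 mg/L.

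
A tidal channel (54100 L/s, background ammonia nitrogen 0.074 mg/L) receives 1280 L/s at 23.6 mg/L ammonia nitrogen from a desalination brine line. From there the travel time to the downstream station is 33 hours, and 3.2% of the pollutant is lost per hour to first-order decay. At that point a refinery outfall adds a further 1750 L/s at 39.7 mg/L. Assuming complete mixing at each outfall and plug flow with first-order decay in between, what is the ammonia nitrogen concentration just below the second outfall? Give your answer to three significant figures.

Mixed concentration C = ΣQC/ΣQ = (54100·0.07400 + 1280·23.60) / 55380 = 34210/55380 = 0.6178 mg/L; combined flow 55380 L/s.
3.2%/h lost → k = −ln(1 − 0.032) = 0.03252 h⁻¹.
First-order decay: C = 0.6178·exp(−k·t) = 0.6178·0.3419 = 0.2112 mg/L.
At the second outfall, C = (55380·0.2112 + 1750·39.70) / (55380 + 1750) = 1.421 mg/L.

1.42 mg/L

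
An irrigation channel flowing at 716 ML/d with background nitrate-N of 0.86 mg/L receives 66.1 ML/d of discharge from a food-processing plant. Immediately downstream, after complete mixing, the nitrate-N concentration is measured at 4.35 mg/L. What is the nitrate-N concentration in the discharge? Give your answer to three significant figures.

Mass balance: 716.0·0.8600 + 66.10·Cₑ = 782.1·4.350
→ Cₑ = (782.1·4.350 − 716.0·0.8600) / 66.10 = 42.15 mg/L.

42.2 mg/L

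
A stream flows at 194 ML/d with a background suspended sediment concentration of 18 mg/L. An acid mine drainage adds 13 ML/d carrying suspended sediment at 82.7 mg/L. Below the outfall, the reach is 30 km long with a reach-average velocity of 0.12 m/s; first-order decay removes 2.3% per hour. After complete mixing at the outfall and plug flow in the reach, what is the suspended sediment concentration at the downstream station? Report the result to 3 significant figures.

Mass balance: C = (194.0·18.00 + 13.00·82.70) / 207.0 = 4567/207.0 = 22.06 mg/L.
Travel time t = 30·1000 / 0.12 = 250000 s = 69.44 h.
2.3%/h lost → k = −ln(1 − 0.023) = 0.02327 h⁻¹.
Decay over the reach: 22.06·exp(−kt) = 22.06·0.1987 = 4.384 mg/L.

4.38 mg/L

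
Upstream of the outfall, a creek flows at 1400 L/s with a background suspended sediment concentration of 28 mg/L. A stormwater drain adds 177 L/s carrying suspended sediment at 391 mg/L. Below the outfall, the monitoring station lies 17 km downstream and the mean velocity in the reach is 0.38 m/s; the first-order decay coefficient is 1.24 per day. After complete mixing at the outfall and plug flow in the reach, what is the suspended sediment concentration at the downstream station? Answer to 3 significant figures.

Conservation of mass: C = (1400·28.00 + 177.0·391.0) / 1577 = 108400/1577 = 68.74 mg/L.
Travel time t = 17·1000 / 0.38 = 44740 s = 12.43 h.
Applying C = C₀e^(−kt): 68.74 × 0.5262 = 36.17 mg/L.

36.2 mg/L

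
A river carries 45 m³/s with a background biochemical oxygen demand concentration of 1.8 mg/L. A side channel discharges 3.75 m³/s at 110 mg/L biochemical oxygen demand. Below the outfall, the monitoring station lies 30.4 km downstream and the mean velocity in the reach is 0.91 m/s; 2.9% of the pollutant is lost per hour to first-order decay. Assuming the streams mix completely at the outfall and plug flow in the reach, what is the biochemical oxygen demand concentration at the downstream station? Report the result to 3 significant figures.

7.70 mg/L

Mixed concentration C = ΣQC/ΣQ = (45.00·1.800 + 3.750·110.0) / 48.75 = 493.5/48.75 = 10.12 mg/L.
Travel time t = 30.4·1000 / 0.91 = 33410 s = 9.280 h.
2.9%/h lost → k = −ln(1 − 0.029) = 0.02943 h⁻¹.
First-order decay: C = 10.12·exp(−k·t) = 10.12·0.7610 = 7.704 mg/L.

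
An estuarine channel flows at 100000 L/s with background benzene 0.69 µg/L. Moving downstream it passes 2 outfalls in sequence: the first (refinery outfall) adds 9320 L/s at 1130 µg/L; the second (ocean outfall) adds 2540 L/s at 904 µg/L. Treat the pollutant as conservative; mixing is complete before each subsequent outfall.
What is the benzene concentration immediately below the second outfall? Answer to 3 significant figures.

Outfall 1: combined Q = 109300 L/s; C = (100000·0.6900 + 9320·1130)/109300 = 96.97 µg/L.
Outfall 2: combined Q = 111900 L/s; C = (109300·96.97 + 2540·904.0)/111900 = 115.3 µg/L.

115 µg/L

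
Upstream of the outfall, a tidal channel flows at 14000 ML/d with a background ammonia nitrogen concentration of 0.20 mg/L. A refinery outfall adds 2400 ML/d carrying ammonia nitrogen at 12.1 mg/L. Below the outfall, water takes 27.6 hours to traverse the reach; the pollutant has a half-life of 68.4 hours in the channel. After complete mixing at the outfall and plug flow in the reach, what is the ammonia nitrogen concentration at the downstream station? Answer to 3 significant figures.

Flow-weighted average: C = (14000·0.2000 + 2400·12.10) / 16400 = 31840/16400 = 1.941 mg/L.
Half-life 68.4 h → k = ln 2 / 68.4 = 0.01013 h⁻¹ = 0.2432 d⁻¹.
After decay, C = 1.941 × e^(−kt) = 1.941 × 0.7560 = 1.468 mg/L.

1.47 mg/L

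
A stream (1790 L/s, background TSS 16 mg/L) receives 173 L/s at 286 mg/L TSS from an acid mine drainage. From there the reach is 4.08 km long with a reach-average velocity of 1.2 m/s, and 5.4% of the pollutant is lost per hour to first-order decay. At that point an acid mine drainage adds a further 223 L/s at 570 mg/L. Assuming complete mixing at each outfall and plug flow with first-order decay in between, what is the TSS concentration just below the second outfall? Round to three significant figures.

92.1 mg/L

Conservation of mass: C = (1790·16.00 + 173.0·286.0) / 1963 = 78120/1963 = 39.80 mg/L; combined flow 1963 L/s.
Travel time t = 4.08·1000 / 1.2 = 3400 s = 0.9444 h.
5.4%/h lost → k = −ln(1 − 0.054) = 0.05551 h⁻¹.
Decay over the reach: 39.80·exp(−kt) = 39.80·0.9489 = 37.76 mg/L.
Second outfall: C = (1963·37.76 + 223.0·570.0)/2186 = 92.06 mg/L.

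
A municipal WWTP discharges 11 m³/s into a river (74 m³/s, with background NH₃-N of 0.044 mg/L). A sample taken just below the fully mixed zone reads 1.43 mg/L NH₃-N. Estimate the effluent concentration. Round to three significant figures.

10.8 mg/L

Mass balance: 74.00·0.04400 + 11.00·Cₑ = 85.00·1.430
→ Cₑ = (85.00·1.430 − 74.00·0.04400) / 11.00 = 10.75 mg/L.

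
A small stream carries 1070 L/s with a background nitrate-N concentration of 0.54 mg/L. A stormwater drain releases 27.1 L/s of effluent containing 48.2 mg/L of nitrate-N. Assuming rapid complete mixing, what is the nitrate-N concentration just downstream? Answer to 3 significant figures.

Flow-weighted average: C = (1070·0.5400 + 27.10·48.20) / 1097 = 1884/1097 = 1.717 mg/L.

1.72 mg/L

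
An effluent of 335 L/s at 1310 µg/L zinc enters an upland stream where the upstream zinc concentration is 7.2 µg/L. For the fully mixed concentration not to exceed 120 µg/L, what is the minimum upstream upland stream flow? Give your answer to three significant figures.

Set C_mix = 120: (Q·7.200 + 335.0·1310) / (Q + 335.0) = 120
→ Q = 335.0·(1310 − 120)/(120 − 7.200) = 3534 L/s.

3530 L/s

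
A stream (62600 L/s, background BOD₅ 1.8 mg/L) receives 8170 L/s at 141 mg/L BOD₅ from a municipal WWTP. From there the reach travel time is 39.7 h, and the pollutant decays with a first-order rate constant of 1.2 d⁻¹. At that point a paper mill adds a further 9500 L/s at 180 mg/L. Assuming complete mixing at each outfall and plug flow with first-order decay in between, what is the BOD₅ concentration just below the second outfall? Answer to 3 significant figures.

23.5 mg/L

Mixed concentration C = ΣQC/ΣQ = (62600·1.800 + 8170·141.0) / 70770 = 1265000/70770 = 17.87 mg/L; combined flow 70770 L/s.
Applying C = C₀e^(−kt): 17.87 × 0.1374 = 2.455 mg/L.
Second outfall: C = (70770·2.455 + 9500·180.0)/80270 = 23.47 mg/L.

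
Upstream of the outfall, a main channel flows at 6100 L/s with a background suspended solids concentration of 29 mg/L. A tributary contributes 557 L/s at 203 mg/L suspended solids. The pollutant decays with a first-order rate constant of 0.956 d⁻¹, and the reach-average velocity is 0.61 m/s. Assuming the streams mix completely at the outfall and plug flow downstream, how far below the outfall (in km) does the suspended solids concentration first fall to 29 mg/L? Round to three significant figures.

22.4 km

Flow-weighted average: C = (6100·29.00 + 557.0·203.0) / 6657 = 290000/6657 = 43.56 mg/L.
Set 43.56·exp(−k·t) = 29 → t = ln(43.56/29)/k = 36770 s = 10.21 h.
Distance = v·t = 0.61·36770 = 22430 m = 22.43 km.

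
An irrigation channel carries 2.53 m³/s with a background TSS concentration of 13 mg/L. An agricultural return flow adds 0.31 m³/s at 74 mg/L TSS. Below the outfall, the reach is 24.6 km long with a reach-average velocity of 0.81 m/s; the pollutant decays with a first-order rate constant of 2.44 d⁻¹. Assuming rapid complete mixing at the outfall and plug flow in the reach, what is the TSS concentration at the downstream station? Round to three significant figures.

8.34 mg/L

Conservation of mass: C = (2.530·13.00 + 0.3100·74.00) / 2.840 = 55.83/2.840 = 19.66 mg/L.
Travel time t = 24.6·1000 / 0.81 = 30370 s = 8.436 h.
Applying C = C₀e^(−kt): 19.66 × 0.4241 = 8.338 mg/L.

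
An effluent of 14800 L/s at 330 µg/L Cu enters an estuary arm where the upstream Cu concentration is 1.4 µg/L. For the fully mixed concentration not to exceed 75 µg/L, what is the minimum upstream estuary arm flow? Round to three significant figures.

Set C_mix = 75: (Q·1.400 + 14800·330.0) / (Q + 14800) = 75
→ Q = 14800·(330.0 − 75)/(75 − 1.400) = 51280 L/s.

51300 L/s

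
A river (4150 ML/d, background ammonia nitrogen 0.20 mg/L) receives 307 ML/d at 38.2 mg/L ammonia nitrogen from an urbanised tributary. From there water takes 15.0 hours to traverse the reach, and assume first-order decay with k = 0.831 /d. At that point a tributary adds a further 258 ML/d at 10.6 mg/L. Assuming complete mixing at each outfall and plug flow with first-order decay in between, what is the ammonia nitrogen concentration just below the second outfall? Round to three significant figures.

Flow-weighted average: C = (4150·0.2000 + 307.0·38.20) / 4457 = 12560/4457 = 2.817 mg/L; combined flow 4457 ML/d.
Applying C = C₀e^(−kt): 2.817 × 0.5949 = 1.676 mg/L.
Second outfall: C = (4457·1.676 + 258.0·10.60)/4715 = 2.164 mg/L.

2.16 mg/L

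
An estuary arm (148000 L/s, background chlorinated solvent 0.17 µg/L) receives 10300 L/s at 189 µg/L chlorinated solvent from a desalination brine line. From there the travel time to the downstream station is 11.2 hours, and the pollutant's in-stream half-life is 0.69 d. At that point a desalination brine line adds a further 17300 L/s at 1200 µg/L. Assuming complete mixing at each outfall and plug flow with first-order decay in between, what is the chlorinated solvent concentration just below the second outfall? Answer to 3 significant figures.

After mixing, C = (148000·0.1700 + 10300·189.0) / 158300 = 1972000/158300 = 12.46 µg/L; combined flow 158300 L/s.
Half-life 0.69 d → k = ln 2 / 0.69 = 1.005 d⁻¹.
First-order decay: C = 12.46·exp(−k·t) = 12.46·0.6258 = 7.795 µg/L.
Second outfall: C = (158300·7.795 + 17300·1200)/175600 = 125.3 µg/L.

125 µg/L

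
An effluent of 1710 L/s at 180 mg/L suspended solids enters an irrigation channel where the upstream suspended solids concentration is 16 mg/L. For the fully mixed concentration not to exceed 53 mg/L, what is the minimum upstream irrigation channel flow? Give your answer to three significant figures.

5870 L/s

Set C_mix = 53: (Q·16.00 + 1710·180.0) / (Q + 1710) = 53
→ Q = 1710·(180.0 − 53)/(53 − 16.00) = 5869 L/s.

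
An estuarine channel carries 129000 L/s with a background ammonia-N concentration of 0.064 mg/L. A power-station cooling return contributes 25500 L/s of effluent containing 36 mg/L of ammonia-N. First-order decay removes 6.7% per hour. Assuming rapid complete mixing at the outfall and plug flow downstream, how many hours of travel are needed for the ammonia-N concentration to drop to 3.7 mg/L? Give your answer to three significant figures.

6.96 h

Mixed concentration C = ΣQC/ΣQ = (129000·0.06400 + 25500·36.00) / 154500 = 926300/154500 = 5.995 mg/L.
6.7%/h lost → k = −ln(1 − 0.067) = 0.06935 h⁻¹.
5.995·exp(−k·t) = 3.7 → t = ln(5.995/3.7)/k = 25050 s = 6.959 h.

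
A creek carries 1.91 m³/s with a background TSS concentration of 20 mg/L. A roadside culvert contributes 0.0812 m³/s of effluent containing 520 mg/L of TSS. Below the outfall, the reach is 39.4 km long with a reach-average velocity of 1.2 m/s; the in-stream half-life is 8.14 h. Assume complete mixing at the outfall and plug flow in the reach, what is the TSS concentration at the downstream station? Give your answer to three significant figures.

18.6 mg/L

Mass balance: C = (1.910·20.00 + 0.08120·520.0) / 1.991 = 80.42/1.991 = 40.39 mg/L.
Travel time t = 39.4·1000 / 1.2 = 32830 s = 9.120 h.
Half-life 8.14 h → k = ln 2 / 8.14 = 0.08515 h⁻¹ = 2.044 d⁻¹.
Decay over the reach: 40.39·exp(−kt) = 40.39·0.4600 = 18.58 mg/L.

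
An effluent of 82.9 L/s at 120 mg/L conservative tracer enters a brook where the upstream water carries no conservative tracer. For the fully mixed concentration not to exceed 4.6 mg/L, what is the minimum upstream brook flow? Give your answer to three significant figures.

Set C_mix = 4.6: (Q·0 + 82.90·120.0) / (Q + 82.90) = 4.6
→ Q = 82.90·(120.0 − 4.6)/(4.6 − 0) = 2080 L/s.

2080 L/s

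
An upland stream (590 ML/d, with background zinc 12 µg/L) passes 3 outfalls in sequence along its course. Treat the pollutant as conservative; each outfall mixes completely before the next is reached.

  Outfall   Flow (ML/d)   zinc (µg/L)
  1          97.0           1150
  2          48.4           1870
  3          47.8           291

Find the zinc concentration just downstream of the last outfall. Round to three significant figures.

After outfall 1: Q = 590.0 + 97.00 = 687.0 ML/d; C = (590.0·12.00 + 97.00·1150)/687.0 = 172.7 µg/L.
After outfall 2: Q = 687.0 + 48.40 = 735.4 ML/d; C = (687.0·172.7 + 48.40·1870)/735.4 = 284.4 µg/L.
After outfall 3: Q = 735.4 + 47.80 = 783.2 ML/d; C = (735.4·284.4 + 47.80·291.0)/783.2 = 284.8 µg/L.

285 µg/L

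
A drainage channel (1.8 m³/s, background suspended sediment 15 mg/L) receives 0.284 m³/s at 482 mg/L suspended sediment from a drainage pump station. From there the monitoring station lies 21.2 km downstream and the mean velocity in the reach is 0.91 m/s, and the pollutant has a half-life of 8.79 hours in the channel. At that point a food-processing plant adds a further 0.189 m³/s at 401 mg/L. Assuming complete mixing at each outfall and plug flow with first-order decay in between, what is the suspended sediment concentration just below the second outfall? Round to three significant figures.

Flow-weighted average: C = (1.800·15.00 + 0.2840·482.0) / 2.084 = 163.9/2.084 = 78.64 mg/L; combined flow 2.084 m³/s.
Travel time t = 21.2·1000 / 0.91 = 23300 s = 6.471 h.
Half-life 8.79 h → k = ln 2 / 8.79 = 0.07886 h⁻¹ = 1.893 d⁻¹.
Decay over the reach: 78.64·exp(−kt) = 78.64·0.6003 = 47.21 mg/L.
Second outfall: C = (2.084·47.21 + 0.1890·401.0)/2.273 = 76.63 mg/L.

76.6 mg/L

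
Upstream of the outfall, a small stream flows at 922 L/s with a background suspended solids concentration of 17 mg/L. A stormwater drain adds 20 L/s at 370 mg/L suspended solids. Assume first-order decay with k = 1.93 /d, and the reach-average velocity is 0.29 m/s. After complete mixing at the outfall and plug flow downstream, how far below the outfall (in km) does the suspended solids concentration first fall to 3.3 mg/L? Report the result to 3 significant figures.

26.0 km

Flow-weighted average: C = (922.0·17.00 + 20.00·370.0) / 942.0 = 23070/942.0 = 24.49 mg/L.
Set 24.49·exp(−k·t) = 3.3 → t = ln(24.49/3.3)/k = 89740 s = 24.93 h.
Distance = v·t = 0.29·89740 = 26020 m = 26.02 km.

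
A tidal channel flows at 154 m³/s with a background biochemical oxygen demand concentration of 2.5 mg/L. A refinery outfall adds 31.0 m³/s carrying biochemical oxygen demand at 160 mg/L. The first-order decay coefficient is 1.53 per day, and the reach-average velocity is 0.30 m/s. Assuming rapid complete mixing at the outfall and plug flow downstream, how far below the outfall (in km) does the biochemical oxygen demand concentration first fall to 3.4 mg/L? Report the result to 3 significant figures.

36.3 km

Mixed concentration C = ΣQC/ΣQ = (154.0·2.500 + 31.00·160.0) / 185.0 = 5345/185.0 = 28.89 mg/L.
Set 28.89·exp(−k·t) = 3.4 → t = ln(28.89/3.4)/k = 120800 s = 33.57 h.
Distance = v·t = 0.30·120800 = 36250 m = 36.25 km.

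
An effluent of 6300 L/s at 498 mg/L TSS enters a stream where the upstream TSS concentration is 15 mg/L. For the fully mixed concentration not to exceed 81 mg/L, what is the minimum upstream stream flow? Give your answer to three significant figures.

Set C_mix = 81: (Q·15.00 + 6300·498.0) / (Q + 6300) = 81
→ Q = 6300·(498.0 − 81)/(81 − 15.00) = 39800 L/s.

39800 L/s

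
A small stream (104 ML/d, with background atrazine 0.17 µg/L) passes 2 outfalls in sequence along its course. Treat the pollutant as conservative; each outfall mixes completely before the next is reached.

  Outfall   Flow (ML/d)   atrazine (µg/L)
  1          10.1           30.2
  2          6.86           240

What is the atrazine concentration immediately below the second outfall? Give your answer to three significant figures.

Below outfall 1: Q → 114.1 ML/d, C = (104.0·0.1700 + 10.10·30.20)/114.1 = 2.828 µg/L.
Below outfall 2: Q → 121.0 ML/d, C = (114.1·2.828 + 6.860·240.0)/121.0 = 16.28 µg/L.

16.3 µg/L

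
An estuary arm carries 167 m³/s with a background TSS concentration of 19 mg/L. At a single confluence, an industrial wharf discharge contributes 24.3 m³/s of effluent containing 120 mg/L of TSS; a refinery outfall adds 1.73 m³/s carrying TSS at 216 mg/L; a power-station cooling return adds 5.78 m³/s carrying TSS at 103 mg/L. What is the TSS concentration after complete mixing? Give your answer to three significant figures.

35.5 mg/L

Conservation of mass: C = (167.0·19.00 + 24.30·120.0 + 1.730·216.0 + 5.780·103.0) / 198.8 = 7058/198.8 = 35.50 mg/L.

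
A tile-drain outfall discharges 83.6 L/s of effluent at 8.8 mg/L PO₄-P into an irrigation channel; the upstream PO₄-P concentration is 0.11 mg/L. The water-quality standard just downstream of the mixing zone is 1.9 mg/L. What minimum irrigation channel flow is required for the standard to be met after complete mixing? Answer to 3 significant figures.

Set C_mix = 1.9: (Q·0.1100 + 83.60·8.800) / (Q + 83.60) = 1.9
→ Q = 83.60·(8.800 − 1.9)/(1.9 − 0.1100) = 322.3 L/s.

322 L/s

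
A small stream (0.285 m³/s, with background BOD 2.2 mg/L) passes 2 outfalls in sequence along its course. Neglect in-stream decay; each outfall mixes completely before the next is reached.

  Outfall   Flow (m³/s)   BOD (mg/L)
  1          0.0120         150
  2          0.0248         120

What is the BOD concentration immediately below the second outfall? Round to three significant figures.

16.8 mg/L

After outfall 1: Q = 0.2850 + 0.01200 = 0.2970 m³/s; C = (0.2850·2.200 + 0.01200·150.0)/0.2970 = 8.172 mg/L.
After outfall 2: Q = 0.2970 + 0.02480 = 0.3218 m³/s; C = (0.2970·8.172 + 0.02480·120.0)/0.3218 = 16.79 mg/L.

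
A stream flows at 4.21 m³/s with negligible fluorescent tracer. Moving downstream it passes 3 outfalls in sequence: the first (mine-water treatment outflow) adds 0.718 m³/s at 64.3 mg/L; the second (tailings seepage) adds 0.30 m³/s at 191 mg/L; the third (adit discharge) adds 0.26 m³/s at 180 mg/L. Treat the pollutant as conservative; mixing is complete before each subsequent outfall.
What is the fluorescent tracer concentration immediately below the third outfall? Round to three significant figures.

Below outfall 1: Q → 4.928 m³/s, C = (4.210·0 + 0.7180·64.30)/4.928 = 9.368 mg/L.
Below outfall 2: Q → 5.228 m³/s, C = (4.928·9.368 + 0.3000·191.0)/5.228 = 19.79 mg/L.
Below outfall 3: Q → 5.488 m³/s, C = (5.228·19.79 + 0.2600·180.0)/5.488 = 27.38 mg/L.

27.4 mg/L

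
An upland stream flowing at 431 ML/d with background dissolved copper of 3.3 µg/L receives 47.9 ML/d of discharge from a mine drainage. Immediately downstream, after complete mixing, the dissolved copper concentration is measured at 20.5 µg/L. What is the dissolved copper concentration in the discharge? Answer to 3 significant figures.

Mass balance: 431.0·3.300 + 47.90·Cₑ = 478.9·20.50
→ Cₑ = (478.9·20.50 − 431.0·3.300) / 47.90 = 175.3 µg/L.

175 µg/L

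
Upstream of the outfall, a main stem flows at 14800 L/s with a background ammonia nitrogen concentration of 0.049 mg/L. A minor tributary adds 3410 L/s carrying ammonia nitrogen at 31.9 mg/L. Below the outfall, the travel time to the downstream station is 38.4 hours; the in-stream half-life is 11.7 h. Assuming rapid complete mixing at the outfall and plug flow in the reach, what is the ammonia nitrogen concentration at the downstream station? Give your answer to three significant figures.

0.618 mg/L

Mixed concentration C = ΣQC/ΣQ = (14800·0.04900 + 3410·31.90) / 18210 = 109500/18210 = 6.013 mg/L.
Half-life 11.7 h → k = ln 2 / 11.7 = 0.05924 h⁻¹ = 1.422 d⁻¹.
After decay, C = 6.013 × e^(−kt) = 6.013 × 0.1028 = 0.6182 mg/L.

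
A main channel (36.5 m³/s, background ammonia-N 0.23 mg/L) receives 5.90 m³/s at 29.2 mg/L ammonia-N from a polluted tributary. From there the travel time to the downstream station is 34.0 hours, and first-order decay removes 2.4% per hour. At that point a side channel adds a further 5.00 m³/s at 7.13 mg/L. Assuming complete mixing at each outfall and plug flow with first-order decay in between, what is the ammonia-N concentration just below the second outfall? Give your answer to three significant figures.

2.42 mg/L

Conservation of mass: C = (36.50·0.2300 + 5.900·29.20) / 42.40 = 180.7/42.40 = 4.261 mg/L; combined flow 42.40 m³/s.
2.4%/h lost → k = −ln(1 − 0.024) = 0.02429 h⁻¹.
Decay over the reach: 4.261·exp(−kt) = 4.261·0.4378 = 1.866 mg/L.
At the second outfall, C = (42.40·1.866 + 5.000·7.130) / (42.40 + 5.000) = 2.421 mg/L.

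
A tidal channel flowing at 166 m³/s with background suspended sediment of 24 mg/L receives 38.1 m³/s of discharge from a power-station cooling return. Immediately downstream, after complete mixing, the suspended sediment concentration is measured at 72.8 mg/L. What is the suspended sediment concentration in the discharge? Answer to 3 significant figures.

285 mg/L

Mass balance: 166.0·24.00 + 38.10·Cₑ = 204.1·72.80
→ Cₑ = (204.1·72.80 − 166.0·24.00) / 38.10 = 285.4 mg/L.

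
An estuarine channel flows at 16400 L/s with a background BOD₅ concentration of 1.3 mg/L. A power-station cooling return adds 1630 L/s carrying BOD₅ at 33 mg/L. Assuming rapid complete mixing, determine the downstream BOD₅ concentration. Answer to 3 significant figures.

Flow-weighted average: C = (16400·1.300 + 1630·33.00) / 18030 = 75110/18030 = 4.166 mg/L.

4.17 mg/L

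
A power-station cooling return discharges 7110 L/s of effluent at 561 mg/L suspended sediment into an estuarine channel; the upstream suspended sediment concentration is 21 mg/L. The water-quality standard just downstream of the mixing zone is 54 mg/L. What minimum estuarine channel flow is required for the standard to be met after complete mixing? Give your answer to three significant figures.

Set C_mix = 54: (Q·21.00 + 7110·561.0) / (Q + 7110) = 54
→ Q = 7110·(561.0 − 54)/(54 − 21.00) = 109200 L/s.

109000 L/s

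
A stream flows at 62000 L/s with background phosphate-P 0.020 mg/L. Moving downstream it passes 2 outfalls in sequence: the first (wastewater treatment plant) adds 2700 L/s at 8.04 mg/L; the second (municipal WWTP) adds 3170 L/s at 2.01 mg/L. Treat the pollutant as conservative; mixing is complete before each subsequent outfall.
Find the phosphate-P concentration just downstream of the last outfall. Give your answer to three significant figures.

0.432 mg/L

After outfall 1: Q = 62000 + 2700 = 64700 L/s; C = (62000·0.02000 + 2700·8.040)/64700 = 0.3547 mg/L.
After outfall 2: Q = 64700 + 3170 = 67870 L/s; C = (64700·0.3547 + 3170·2.010)/67870 = 0.4320 mg/L.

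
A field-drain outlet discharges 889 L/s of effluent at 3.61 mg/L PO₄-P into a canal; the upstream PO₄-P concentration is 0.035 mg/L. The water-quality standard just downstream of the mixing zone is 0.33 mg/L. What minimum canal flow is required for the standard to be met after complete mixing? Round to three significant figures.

Set C_mix = 0.33: (Q·0.03500 + 889.0·3.610) / (Q + 889.0) = 0.33
→ Q = 889.0·(3.610 − 0.33)/(0.33 − 0.03500) = 9884 L/s.

9880 L/s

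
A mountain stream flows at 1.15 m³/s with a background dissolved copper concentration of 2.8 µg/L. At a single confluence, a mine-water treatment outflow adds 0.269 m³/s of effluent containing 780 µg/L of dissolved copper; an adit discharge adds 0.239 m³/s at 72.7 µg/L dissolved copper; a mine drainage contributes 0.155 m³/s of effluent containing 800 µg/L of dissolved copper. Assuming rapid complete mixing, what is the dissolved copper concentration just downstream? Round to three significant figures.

195 µg/L

Mixed concentration C = ΣQC/ΣQ = (1.150·2.800 + 0.2690·780.0 + 0.2390·72.70 + 0.1550·800.0) / 1.813 = 354.4/1.813 = 195.5 µg/L.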